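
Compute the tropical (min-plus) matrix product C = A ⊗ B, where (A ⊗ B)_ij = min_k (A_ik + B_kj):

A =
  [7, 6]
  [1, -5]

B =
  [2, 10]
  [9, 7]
A ⊗ B =
  [9, 13]
  [3, 2]

Apply the min-plus product entry-by-entry:
  C[0][0] = min over k of (A[0][0] + B[0][0] = 7 + 2 = 9, A[0][1] + B[1][0] = 6 + 9 = 15) = 9 (attained at k = 0)
  C[0][1] = min over k of (A[0][0] + B[0][1] = 7 + 10 = 17, A[0][1] + B[1][1] = 6 + 7 = 13) = 13 (attained at k = 1)
  C[1][0] = min over k of (A[1][0] + B[0][0] = 1 + 2 = 3, A[1][1] + B[1][0] = -5 + 9 = 4) = 3 (attained at k = 0)
  C[1][1] = min over k of (A[1][0] + B[0][1] = 1 + 10 = 11, A[1][1] + B[1][1] = -5 + 7 = 2) = 2 (attained at k = 1)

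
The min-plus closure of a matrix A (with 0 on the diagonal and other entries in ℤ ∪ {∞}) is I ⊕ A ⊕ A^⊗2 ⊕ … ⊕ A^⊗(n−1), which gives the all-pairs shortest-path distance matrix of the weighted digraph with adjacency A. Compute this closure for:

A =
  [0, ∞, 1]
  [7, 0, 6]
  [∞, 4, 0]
Closure =
  [0, 5, 1]
  [7, 0, 6]
  [11, 4, 0]

This is the Floyd-Warshall all-pairs shortest-path computation. For each intermediate vertex k = 0, 1, …, 2, update dist[i][j] ← min(dist[i][j], dist[i][k] + dist[k][j]). The final matrix gives, for each (i, j), the minimum total weight of any directed path from i to j (possibly empty when i = j).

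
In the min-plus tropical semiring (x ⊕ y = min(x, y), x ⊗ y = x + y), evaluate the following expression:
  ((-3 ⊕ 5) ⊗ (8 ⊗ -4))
((-3 ⊕ 5) ⊗ (8 ⊗ -4)) = 1

Expand innermost to outermost. Recall ⊕ takes the minimum of its arguments and ⊗ takes their sum. Working out the expression ((-3 ⊕ 5) ⊗ (8 ⊗ -4)) gives 1.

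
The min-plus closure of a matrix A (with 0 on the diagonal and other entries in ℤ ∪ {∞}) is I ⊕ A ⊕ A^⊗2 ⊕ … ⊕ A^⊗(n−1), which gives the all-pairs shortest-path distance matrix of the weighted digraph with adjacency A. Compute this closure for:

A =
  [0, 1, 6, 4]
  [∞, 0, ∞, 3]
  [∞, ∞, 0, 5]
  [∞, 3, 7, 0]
Closure =
  [0, 1, 6, 4]
  [∞, 0, 10, 3]
  [∞, 8, 0, 5]
  [∞, 3, 7, 0]

This is the Floyd-Warshall all-pairs shortest-path computation. For each intermediate vertex k = 0, 1, …, 3, update dist[i][j] ← min(dist[i][j], dist[i][k] + dist[k][j]). The final matrix gives, for each (i, j), the minimum total weight of any directed path from i to j (possibly empty when i = j).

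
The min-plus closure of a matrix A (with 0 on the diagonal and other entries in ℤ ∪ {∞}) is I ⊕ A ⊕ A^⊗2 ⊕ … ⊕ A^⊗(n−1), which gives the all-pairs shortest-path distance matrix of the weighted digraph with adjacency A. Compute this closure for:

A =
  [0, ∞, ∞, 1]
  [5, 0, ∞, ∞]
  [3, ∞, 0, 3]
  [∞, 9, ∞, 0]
Closure =
  [0, 10, ∞, 1]
  [5, 0, ∞, 6]
  [3, 12, 0, 3]
  [14, 9, ∞, 0]

This is the Floyd-Warshall all-pairs shortest-path computation. For each intermediate vertex k = 0, 1, …, 3, update dist[i][j] ← min(dist[i][j], dist[i][k] + dist[k][j]). The final matrix gives, for each (i, j), the minimum total weight of any directed path from i to j (possibly empty when i = j).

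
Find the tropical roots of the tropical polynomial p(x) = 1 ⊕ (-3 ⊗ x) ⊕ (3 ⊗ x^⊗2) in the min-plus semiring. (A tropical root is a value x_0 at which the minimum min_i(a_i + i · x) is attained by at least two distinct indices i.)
Roots: {-6, 4}

Each tropical root is a break point of the lower envelope of the lines y = a_i + i · x (there are 3 lines, with slopes 0, 1, ..., 2). Only the lines that attain the minimum somewhere contribute to roots; other lines are dominated. Here the surviving (envelope) indices are i = 2, i = 1, i = 0.
Intersections between consecutive envelope lines give the roots: for adjacent envelope indices i < j the intersection is x = (a_i − a_j) / (j − i). Reading off the sorted break points: {-6, 4}.
Verification: at each break x_0, at least two indices attain the minimum of min_i(a_i + i · x_0).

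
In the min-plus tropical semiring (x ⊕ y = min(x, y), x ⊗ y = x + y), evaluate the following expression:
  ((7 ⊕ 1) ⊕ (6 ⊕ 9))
((7 ⊕ 1) ⊕ (6 ⊕ 9)) = 1

Expand innermost to outermost. Recall ⊕ takes the minimum of its arguments and ⊗ takes their sum. Working out the expression ((7 ⊕ 1) ⊕ (6 ⊕ 9)) gives 1.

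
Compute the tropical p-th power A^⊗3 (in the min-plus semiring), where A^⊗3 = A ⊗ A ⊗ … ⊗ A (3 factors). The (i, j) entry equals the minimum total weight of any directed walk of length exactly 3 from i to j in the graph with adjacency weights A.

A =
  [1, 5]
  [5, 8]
A^⊗3 =
  [3, 7]
  [7, 11]

Each entry (A^⊗3)_ij equals the minimum over all length-3 walks i = v_0 → v_1 → … → v_3 = j of Σ_t A[v_t][v_{t+1}]. For example, for (i, j) = (0, 1) we minimise over 4 possible intermediate vertex sequences; the minimum is 7, attained along the walk 0 → 0 → 0 → 1.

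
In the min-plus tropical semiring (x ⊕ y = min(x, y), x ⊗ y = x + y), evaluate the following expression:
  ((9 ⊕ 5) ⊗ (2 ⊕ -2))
((9 ⊕ 5) ⊗ (2 ⊕ -2)) = 3

Expand innermost to outermost. Recall ⊕ takes the minimum of its arguments and ⊗ takes their sum. Working out the expression ((9 ⊕ 5) ⊗ (2 ⊕ -2)) gives 3.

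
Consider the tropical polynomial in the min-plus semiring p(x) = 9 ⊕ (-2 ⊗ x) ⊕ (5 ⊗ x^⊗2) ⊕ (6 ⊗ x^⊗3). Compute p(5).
p(5) = 3

A tropical monomial a ⊗ x^⊗i evaluates to a + i · x. Evaluating each term at x = 5:
  Term 0 contributes 9 + 0 · 5 = 9
  Term 1 contributes -2 + 1 · 5 = 3
  Term 2 contributes 5 + 2 · 5 = 15
  Term 3 contributes 6 + 3 · 5 = 21
p(5) = ⊕ of these = min[9, 3, 15, 21] = 3.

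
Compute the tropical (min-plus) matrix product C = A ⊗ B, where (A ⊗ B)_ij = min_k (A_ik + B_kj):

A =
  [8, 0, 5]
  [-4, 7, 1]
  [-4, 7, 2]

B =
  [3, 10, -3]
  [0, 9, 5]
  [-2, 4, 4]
A ⊗ B =
  [0, 9, 5]
  [-1, 5, -7]
  [-1, 6, -7]

Apply the min-plus product entry-by-entry:
  C[0][0] = min over k of (A[0][0] + B[0][0] = 8 + 3 = 11, A[0][1] + B[1][0] = 0 + 0 = 0, A[0][2] + B[2][0] = 5 + -2 = 3) = 0 (attained at k = 1)
  C[0][1] = min over k of (A[0][0] + B[0][1] = 8 + 10 = 18, A[0][1] + B[1][1] = 0 + 9 = 9, A[0][2] + B[2][1] = 5 + 4 = 9) = 9 (attained at k = 1)
  C[0][2] = min over k of (A[0][0] + B[0][2] = 8 + -3 = 5, A[0][1] + B[1][2] = 0 + 5 = 5, A[0][2] + B[2][2] = 5 + 4 = 9) = 5 (attained at k = 0)
  C[1][0] = min over k of (A[1][0] + B[0][0] = -4 + 3 = -1, A[1][1] + B[1][0] = 7 + 0 = 7, A[1][2] + B[2][0] = 1 + -2 = -1) = -1 (attained at k = 0)
  C[1][1] = min over k of (A[1][0] + B[0][1] = -4 + 10 = 6, A[1][1] + B[1][1] = 7 + 9 = 16, A[1][2] + B[2][1] = 1 + 4 = 5) = 5 (attained at k = 2)
  C[1][2] = min over k of (A[1][0] + B[0][2] = -4 + -3 = -7, A[1][1] + B[1][2] = 7 + 5 = 12, A[1][2] + B[2][2] = 1 + 4 = 5) = -7 (attained at k = 0)
  C[2][0] = min over k of (A[2][0] + B[0][0] = -4 + 3 = -1, A[2][1] + B[1][0] = 7 + 0 = 7, A[2][2] + B[2][0] = 2 + -2 = 0) = -1 (attained at k = 0)
  C[2][1] = min over k of (A[2][0] + B[0][1] = -4 + 10 = 6, A[2][1] + B[1][1] = 7 + 9 = 16, A[2][2] + B[2][1] = 2 + 4 = 6) = 6 (attained at k = 0)
  C[2][2] = min over k of (A[2][0] + B[0][2] = -4 + -3 = -7, A[2][1] + B[1][2] = 7 + 5 = 12, A[2][2] + B[2][2] = 2 + 4 = 6) = -7 (attained at k = 0)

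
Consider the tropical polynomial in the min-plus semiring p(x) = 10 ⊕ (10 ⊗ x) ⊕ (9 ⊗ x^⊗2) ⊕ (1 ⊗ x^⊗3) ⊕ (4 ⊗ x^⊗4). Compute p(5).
p(5) = 10

A tropical monomial a ⊗ x^⊗i evaluates to a + i · x. Evaluating each term at x = 5:
  Term 0 contributes 10 + 0 · 5 = 10
  Term 1 contributes 10 + 1 · 5 = 15
  Term 2 contributes 9 + 2 · 5 = 19
  Term 3 contributes 1 + 3 · 5 = 16
  Term 4 contributes 4 + 4 · 5 = 24
p(5) = ⊕ of these = min[10, 15, 19, 16, 24] = 10.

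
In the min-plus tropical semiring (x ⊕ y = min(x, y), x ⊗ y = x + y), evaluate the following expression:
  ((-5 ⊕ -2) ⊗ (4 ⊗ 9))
((-5 ⊕ -2) ⊗ (4 ⊗ 9)) = 8

Expand innermost to outermost. Recall ⊕ takes the minimum of its arguments and ⊗ takes their sum. Working out the expression ((-5 ⊕ -2) ⊗ (4 ⊗ 9)) gives 8.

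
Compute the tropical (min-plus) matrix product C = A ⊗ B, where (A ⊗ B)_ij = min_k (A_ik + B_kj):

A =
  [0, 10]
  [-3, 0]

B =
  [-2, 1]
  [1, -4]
A ⊗ B =
  [-2, 1]
  [-5, -4]

Apply the min-plus product entry-by-entry:
  C[0][0] = min over k of (A[0][0] + B[0][0] = 0 + -2 = -2, A[0][1] + B[1][0] = 10 + 1 = 11) = -2 (attained at k = 0)
  C[0][1] = min over k of (A[0][0] + B[0][1] = 0 + 1 = 1, A[0][1] + B[1][1] = 10 + -4 = 6) = 1 (attained at k = 0)
  C[1][0] = min over k of (A[1][0] + B[0][0] = -3 + -2 = -5, A[1][1] + B[1][0] = 0 + 1 = 1) = -5 (attained at k = 0)
  C[1][1] = min over k of (A[1][0] + B[0][1] = -3 + 1 = -2, A[1][1] + B[1][1] = 0 + -4 = -4) = -4 (attained at k = 1)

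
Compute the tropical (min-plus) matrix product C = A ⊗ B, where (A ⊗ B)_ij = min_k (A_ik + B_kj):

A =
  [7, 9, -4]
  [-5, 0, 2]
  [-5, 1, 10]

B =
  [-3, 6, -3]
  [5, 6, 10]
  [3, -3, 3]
A ⊗ B =
  [-1, -7, -1]
  [-8, -1, -8]
  [-8, 1, -8]

Apply the min-plus product entry-by-entry:
  C[0][0] = min over k of (A[0][0] + B[0][0] = 7 + -3 = 4, A[0][1] + B[1][0] = 9 + 5 = 14, A[0][2] + B[2][0] = -4 + 3 = -1) = -1 (attained at k = 2)
  C[0][1] = min over k of (A[0][0] + B[0][1] = 7 + 6 = 13, A[0][1] + B[1][1] = 9 + 6 = 15, A[0][2] + B[2][1] = -4 + -3 = -7) = -7 (attained at k = 2)
  C[0][2] = min over k of (A[0][0] + B[0][2] = 7 + -3 = 4, A[0][1] + B[1][2] = 9 + 10 = 19, A[0][2] + B[2][2] = -4 + 3 = -1) = -1 (attained at k = 2)
  C[1][0] = min over k of (A[1][0] + B[0][0] = -5 + -3 = -8, A[1][1] + B[1][0] = 0 + 5 = 5, A[1][2] + B[2][0] = 2 + 3 = 5) = -8 (attained at k = 0)
  C[1][1] = min over k of (A[1][0] + B[0][1] = -5 + 6 = 1, A[1][1] + B[1][1] = 0 + 6 = 6, A[1][2] + B[2][1] = 2 + -3 = -1) = -1 (attained at k = 2)
  C[1][2] = min over k of (A[1][0] + B[0][2] = -5 + -3 = -8, A[1][1] + B[1][2] = 0 + 10 = 10, A[1][2] + B[2][2] = 2 + 3 = 5) = -8 (attained at k = 0)
  C[2][0] = min over k of (A[2][0] + B[0][0] = -5 + -3 = -8, A[2][1] + B[1][0] = 1 + 5 = 6, A[2][2] + B[2][0] = 10 + 3 = 13) = -8 (attained at k = 0)
  C[2][1] = min over k of (A[2][0] + B[0][1] = -5 + 6 = 1, A[2][1] + B[1][1] = 1 + 6 = 7, A[2][2] + B[2][1] = 10 + -3 = 7) = 1 (attained at k = 0)
  C[2][2] = min over k of (A[2][0] + B[0][2] = -5 + -3 = -8, A[2][1] + B[1][2] = 1 + 10 = 11, A[2][2] + B[2][2] = 10 + 3 = 13) = -8 (attained at k = 0)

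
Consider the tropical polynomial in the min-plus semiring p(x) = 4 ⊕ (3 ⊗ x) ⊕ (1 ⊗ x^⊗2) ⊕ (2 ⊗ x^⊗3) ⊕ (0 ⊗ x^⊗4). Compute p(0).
p(0) = 0

A tropical monomial a ⊗ x^⊗i evaluates to a + i · x. Evaluating each term at x = 0:
  Term 0 contributes 4 + 0 · 0 = 4
  Term 1 contributes 3 + 1 · 0 = 3
  Term 2 contributes 1 + 2 · 0 = 1
  Term 3 contributes 2 + 3 · 0 = 2
  Term 4 contributes 0 + 4 · 0 = 0
p(0) = ⊕ of these = min[4, 3, 1, 2, 0] = 0.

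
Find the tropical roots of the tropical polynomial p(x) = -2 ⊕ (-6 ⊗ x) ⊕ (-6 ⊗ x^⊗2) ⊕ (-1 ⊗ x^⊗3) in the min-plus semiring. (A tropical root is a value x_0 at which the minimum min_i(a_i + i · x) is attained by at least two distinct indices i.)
Roots: {-5, 0, 4}

Each tropical root is a break point of the lower envelope of the lines y = a_i + i · x (there are 4 lines, with slopes 0, 1, ..., 3). Only the lines that attain the minimum somewhere contribute to roots; other lines are dominated. Here the surviving (envelope) indices are i = 3, i = 2, i = 1, i = 0.
Intersections between consecutive envelope lines give the roots: for adjacent envelope indices i < j the intersection is x = (a_i − a_j) / (j − i). Reading off the sorted break points: {-5, 0, 4}.
Verification: at each break x_0, at least two indices attain the minimum of min_i(a_i + i · x_0).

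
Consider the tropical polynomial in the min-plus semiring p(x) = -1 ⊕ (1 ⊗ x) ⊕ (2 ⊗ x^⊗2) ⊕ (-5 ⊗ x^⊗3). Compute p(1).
p(1) = -2

A tropical monomial a ⊗ x^⊗i evaluates to a + i · x. Evaluating each term at x = 1:
  Term 0 contributes -1 + 0 · 1 = -1
  Term 1 contributes 1 + 1 · 1 = 2
  Term 2 contributes 2 + 2 · 1 = 4
  Term 3 contributes -5 + 3 · 1 = -2
p(1) = ⊕ of these = min[-1, 2, 4, -2] = -2.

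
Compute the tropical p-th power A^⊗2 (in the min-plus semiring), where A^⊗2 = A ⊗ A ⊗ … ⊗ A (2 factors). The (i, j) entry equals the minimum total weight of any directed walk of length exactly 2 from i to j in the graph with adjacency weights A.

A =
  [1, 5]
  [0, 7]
A^⊗2 =
  [2, 6]
  [1, 5]

Each entry (A^⊗2)_ij equals the minimum over all length-2 walks i = v_0 → v_1 → … → v_2 = j of Σ_t A[v_t][v_{t+1}]. For example, for (i, j) = (0, 1) we minimise over 2 possible intermediate vertex sequences; the minimum is 6, attained along the walk 0 → 0 → 1.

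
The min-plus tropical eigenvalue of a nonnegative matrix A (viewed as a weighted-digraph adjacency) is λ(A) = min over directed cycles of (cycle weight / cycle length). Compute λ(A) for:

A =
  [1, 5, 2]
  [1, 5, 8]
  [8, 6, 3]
λ(A) = 1

Enumerate directed cycles and compute their means (weight / length). Sample:
  cycle 0 → 0: weight = 1, length = 1, mean = 1/1 ≈ 1.000
  cycle 1 → 1: weight = 5, length = 1, mean = 5/1 ≈ 5.000
  cycle 2 → 2: weight = 3, length = 1, mean = 3/1 ≈ 3.000
  cycle 0 → 1 → 0: weight = 6, length = 2, mean = 6/2 ≈ 3.000
  cycle 0 → 2 → 0: weight = 10, length = 2, mean = 10/2 ≈ 5.000
  cycle 1 → 0 → 1: weight = 6, length = 2, mean = 6/2 ≈ 3.000
Minimum mean = 1.000, attained e.g. along the cycle 0 → 0 with weight 1 and length 1. So λ(A) = 1/1 = 1.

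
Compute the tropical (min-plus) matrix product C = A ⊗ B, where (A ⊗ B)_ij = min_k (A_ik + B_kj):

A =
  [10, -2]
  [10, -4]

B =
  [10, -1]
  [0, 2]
A ⊗ B =
  [-2, 0]
  [-4, -2]

Apply the min-plus product entry-by-entry:
  C[0][0] = min over k of (A[0][0] + B[0][0] = 10 + 10 = 20, A[0][1] + B[1][0] = -2 + 0 = -2) = -2 (attained at k = 1)
  C[0][1] = min over k of (A[0][0] + B[0][1] = 10 + -1 = 9, A[0][1] + B[1][1] = -2 + 2 = 0) = 0 (attained at k = 1)
  C[1][0] = min over k of (A[1][0] + B[0][0] = 10 + 10 = 20, A[1][1] + B[1][0] = -4 + 0 = -4) = -4 (attained at k = 1)
  C[1][1] = min over k of (A[1][0] + B[0][1] = 10 + -1 = 9, A[1][1] + B[1][1] = -4 + 2 = -2) = -2 (attained at k = 1)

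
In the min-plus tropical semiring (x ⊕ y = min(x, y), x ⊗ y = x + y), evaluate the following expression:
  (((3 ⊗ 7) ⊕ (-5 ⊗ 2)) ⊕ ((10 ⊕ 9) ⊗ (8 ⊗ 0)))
(((3 ⊗ 7) ⊕ (-5 ⊗ 2)) ⊕ ((10 ⊕ 9) ⊗ (8 ⊗ 0))) = -3

Expand innermost to outermost. Recall ⊕ takes the minimum of its arguments and ⊗ takes their sum. Working out the expression (((3 ⊗ 7) ⊕ (-5 ⊗ 2)) ⊕ ((10 ⊕ 9) ⊗ (8 ⊗ 0))) gives -3.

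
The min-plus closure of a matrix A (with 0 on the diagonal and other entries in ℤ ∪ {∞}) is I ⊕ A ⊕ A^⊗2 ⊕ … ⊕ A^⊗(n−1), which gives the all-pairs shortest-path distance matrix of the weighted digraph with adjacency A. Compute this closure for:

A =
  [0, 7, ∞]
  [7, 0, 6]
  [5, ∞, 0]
Closure =
  [0, 7, 13]
  [7, 0, 6]
  [5, 12, 0]

This is the Floyd-Warshall all-pairs shortest-path computation. For each intermediate vertex k = 0, 1, …, 2, update dist[i][j] ← min(dist[i][j], dist[i][k] + dist[k][j]). The final matrix gives, for each (i, j), the minimum total weight of any directed path from i to j (possibly empty when i = j).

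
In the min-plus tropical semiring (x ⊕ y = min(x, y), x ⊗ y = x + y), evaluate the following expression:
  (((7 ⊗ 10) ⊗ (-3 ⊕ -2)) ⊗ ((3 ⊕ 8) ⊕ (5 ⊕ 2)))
(((7 ⊗ 10) ⊗ (-3 ⊕ -2)) ⊗ ((3 ⊕ 8) ⊕ (5 ⊕ 2))) = 16

Expand innermost to outermost. Recall ⊕ takes the minimum of its arguments and ⊗ takes their sum. Working out the expression (((7 ⊗ 10) ⊗ (-3 ⊕ -2)) ⊗ ((3 ⊕ 8) ⊕ (5 ⊕ 2))) gives 16.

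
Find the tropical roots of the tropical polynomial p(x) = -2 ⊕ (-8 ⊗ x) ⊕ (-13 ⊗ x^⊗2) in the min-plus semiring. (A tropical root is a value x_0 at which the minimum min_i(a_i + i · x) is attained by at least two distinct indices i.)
Roots: {5, 6}

Each tropical root is a break point of the lower envelope of the lines y = a_i + i · x (there are 3 lines, with slopes 0, 1, ..., 2). Only the lines that attain the minimum somewhere contribute to roots; other lines are dominated. Here the surviving (envelope) indices are i = 2, i = 1, i = 0.
Intersections between consecutive envelope lines give the roots: for adjacent envelope indices i < j the intersection is x = (a_i − a_j) / (j − i). Reading off the sorted break points: {5, 6}.
Verification: at each break x_0, at least two indices attain the minimum of min_i(a_i + i · x_0).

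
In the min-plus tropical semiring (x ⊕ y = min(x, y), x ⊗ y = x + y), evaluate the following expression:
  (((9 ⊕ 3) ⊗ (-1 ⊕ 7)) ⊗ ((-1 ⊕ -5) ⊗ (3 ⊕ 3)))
(((9 ⊕ 3) ⊗ (-1 ⊕ 7)) ⊗ ((-1 ⊕ -5) ⊗ (3 ⊕ 3))) = 0

Expand innermost to outermost. Recall ⊕ takes the minimum of its arguments and ⊗ takes their sum. Working out the expression (((9 ⊕ 3) ⊗ (-1 ⊕ 7)) ⊗ ((-1 ⊕ -5) ⊗ (3 ⊕ 3))) gives 0.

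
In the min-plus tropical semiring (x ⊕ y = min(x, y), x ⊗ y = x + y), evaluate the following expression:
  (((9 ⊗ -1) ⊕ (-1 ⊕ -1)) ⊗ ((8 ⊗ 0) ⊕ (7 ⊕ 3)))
(((9 ⊗ -1) ⊕ (-1 ⊕ -1)) ⊗ ((8 ⊗ 0) ⊕ (7 ⊕ 3))) = 2

Expand innermost to outermost. Recall ⊕ takes the minimum of its arguments and ⊗ takes their sum. Working out the expression (((9 ⊗ -1) ⊕ (-1 ⊕ -1)) ⊗ ((8 ⊗ 0) ⊕ (7 ⊕ 3))) gives 2.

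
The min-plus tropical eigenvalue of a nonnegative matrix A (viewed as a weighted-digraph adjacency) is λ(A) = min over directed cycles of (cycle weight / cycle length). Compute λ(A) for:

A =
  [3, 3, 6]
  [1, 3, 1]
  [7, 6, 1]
λ(A) = 1

Enumerate directed cycles and compute their means (weight / length). Sample:
  cycle 0 → 0: weight = 3, length = 1, mean = 3/1 ≈ 3.000
  cycle 1 → 1: weight = 3, length = 1, mean = 3/1 ≈ 3.000
  cycle 2 → 2: weight = 1, length = 1, mean = 1/1 ≈ 1.000
  cycle 0 → 1 → 0: weight = 4, length = 2, mean = 4/2 ≈ 2.000
  cycle 0 → 2 → 0: weight = 13, length = 2, mean = 13/2 ≈ 6.500
  cycle 1 → 0 → 1: weight = 4, length = 2, mean = 4/2 ≈ 2.000
Minimum mean = 1.000, attained e.g. along the cycle 2 → 2 with weight 1 and length 1. So λ(A) = 1/1 = 1.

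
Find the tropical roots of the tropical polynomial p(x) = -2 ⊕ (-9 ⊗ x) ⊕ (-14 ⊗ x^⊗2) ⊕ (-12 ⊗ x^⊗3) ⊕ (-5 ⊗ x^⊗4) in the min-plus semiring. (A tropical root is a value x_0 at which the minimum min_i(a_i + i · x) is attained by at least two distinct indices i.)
Roots: {-7, -2, 5, 7}

Each tropical root is a break point of the lower envelope of the lines y = a_i + i · x (there are 5 lines, with slopes 0, 1, ..., 4). Only the lines that attain the minimum somewhere contribute to roots; other lines are dominated. Here the surviving (envelope) indices are i = 4, i = 3, i = 2, i = 1, i = 0.
Intersections between consecutive envelope lines give the roots: for adjacent envelope indices i < j the intersection is x = (a_i − a_j) / (j − i). Reading off the sorted break points: {-7, -2, 5, 7}.
Verification: at each break x_0, at least two indices attain the minimum of min_i(a_i + i · x_0).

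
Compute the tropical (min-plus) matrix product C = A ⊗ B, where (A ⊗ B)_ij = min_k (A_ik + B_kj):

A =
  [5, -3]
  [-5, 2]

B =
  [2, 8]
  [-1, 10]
A ⊗ B =
  [-4, 7]
  [-3, 3]

Apply the min-plus product entry-by-entry:
  C[0][0] = min over k of (A[0][0] + B[0][0] = 5 + 2 = 7, A[0][1] + B[1][0] = -3 + -1 = -4) = -4 (attained at k = 1)
  C[0][1] = min over k of (A[0][0] + B[0][1] = 5 + 8 = 13, A[0][1] + B[1][1] = -3 + 10 = 7) = 7 (attained at k = 1)
  C[1][0] = min over k of (A[1][0] + B[0][0] = -5 + 2 = -3, A[1][1] + B[1][0] = 2 + -1 = 1) = -3 (attained at k = 0)
  C[1][1] = min over k of (A[1][0] + B[0][1] = -5 + 8 = 3, A[1][1] + B[1][1] = 2 + 10 = 12) = 3 (attained at k = 0)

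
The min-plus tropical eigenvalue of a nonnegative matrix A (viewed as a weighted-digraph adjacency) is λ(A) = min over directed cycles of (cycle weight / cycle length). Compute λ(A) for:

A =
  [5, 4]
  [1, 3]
λ(A) = 5/2

Enumerate directed cycles and compute their means (weight / length). Sample:
  cycle 0 → 0: weight = 5, length = 1, mean = 5/1 ≈ 5.000
  cycle 1 → 1: weight = 3, length = 1, mean = 3/1 ≈ 3.000
  cycle 0 → 1 → 0: weight = 5, length = 2, mean = 5/2 ≈ 2.500
  cycle 1 → 0 → 1: weight = 5, length = 2, mean = 5/2 ≈ 2.500
Minimum mean = 2.500, attained e.g. along the cycle 0 → 1 → 0 with weight 5 and length 2. So λ(A) = 5/2 = 5/2.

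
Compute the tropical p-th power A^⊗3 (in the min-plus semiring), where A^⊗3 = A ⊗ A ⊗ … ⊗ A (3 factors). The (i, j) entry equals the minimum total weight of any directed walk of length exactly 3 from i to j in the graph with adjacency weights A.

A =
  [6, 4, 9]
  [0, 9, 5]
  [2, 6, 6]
A^⊗3 =
  [10, 8, 13]
  [4, 10, 9]
  [6, 10, 11]

Each entry (A^⊗3)_ij equals the minimum over all length-3 walks i = v_0 → v_1 → … → v_3 = j of Σ_t A[v_t][v_{t+1}]. For example, for (i, j) = (0, 2) we minimise over 9 possible intermediate vertex sequences; the minimum is 13, attained along the walk 0 → 1 → 0 → 2.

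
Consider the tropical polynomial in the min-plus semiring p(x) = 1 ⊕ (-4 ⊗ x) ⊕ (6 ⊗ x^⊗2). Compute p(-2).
p(-2) = -6

A tropical monomial a ⊗ x^⊗i evaluates to a + i · x. Evaluating each term at x = -2:
  Term 0 contributes 1 + 0 · -2 = 1
  Term 1 contributes -4 + 1 · -2 = -6
  Term 2 contributes 6 + 2 · -2 = 2
p(-2) = ⊕ of these = min[1, -6, 2] = -6.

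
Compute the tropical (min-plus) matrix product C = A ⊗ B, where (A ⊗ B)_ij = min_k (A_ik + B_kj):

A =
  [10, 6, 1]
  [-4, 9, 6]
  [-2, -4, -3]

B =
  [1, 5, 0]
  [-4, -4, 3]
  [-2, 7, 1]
A ⊗ B =
  [-1, 2, 2]
  [-3, 1, -4]
  [-8, -8, -2]

Apply the min-plus product entry-by-entry:
  C[0][0] = min over k of (A[0][0] + B[0][0] = 10 + 1 = 11, A[0][1] + B[1][0] = 6 + -4 = 2, A[0][2] + B[2][0] = 1 + -2 = -1) = -1 (attained at k = 2)
  C[0][1] = min over k of (A[0][0] + B[0][1] = 10 + 5 = 15, A[0][1] + B[1][1] = 6 + -4 = 2, A[0][2] + B[2][1] = 1 + 7 = 8) = 2 (attained at k = 1)
  C[0][2] = min over k of (A[0][0] + B[0][2] = 10 + 0 = 10, A[0][1] + B[1][2] = 6 + 3 = 9, A[0][2] + B[2][2] = 1 + 1 = 2) = 2 (attained at k = 2)
  C[1][0] = min over k of (A[1][0] + B[0][0] = -4 + 1 = -3, A[1][1] + B[1][0] = 9 + -4 = 5, A[1][2] + B[2][0] = 6 + -2 = 4) = -3 (attained at k = 0)
  C[1][1] = min over k of (A[1][0] + B[0][1] = -4 + 5 = 1, A[1][1] + B[1][1] = 9 + -4 = 5, A[1][2] + B[2][1] = 6 + 7 = 13) = 1 (attained at k = 0)
  C[1][2] = min over k of (A[1][0] + B[0][2] = -4 + 0 = -4, A[1][1] + B[1][2] = 9 + 3 = 12, A[1][2] + B[2][2] = 6 + 1 = 7) = -4 (attained at k = 0)
  C[2][0] = min over k of (A[2][0] + B[0][0] = -2 + 1 = -1, A[2][1] + B[1][0] = -4 + -4 = -8, A[2][2] + B[2][0] = -3 + -2 = -5) = -8 (attained at k = 1)
  C[2][1] = min over k of (A[2][0] + B[0][1] = -2 + 5 = 3, A[2][1] + B[1][1] = -4 + -4 = -8, A[2][2] + B[2][1] = -3 + 7 = 4) = -8 (attained at k = 1)
  C[2][2] = min over k of (A[2][0] + B[0][2] = -2 + 0 = -2, A[2][1] + B[1][2] = -4 + 3 = -1, A[2][2] + B[2][2] = -3 + 1 = -2) = -2 (attained at k = 0)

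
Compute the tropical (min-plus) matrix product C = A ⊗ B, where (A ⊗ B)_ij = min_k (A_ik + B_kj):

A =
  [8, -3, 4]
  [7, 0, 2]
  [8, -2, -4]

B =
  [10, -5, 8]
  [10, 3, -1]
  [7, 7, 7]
A ⊗ B =
  [7, 0, -4]
  [9, 2, -1]
  [3, 1, -3]

Apply the min-plus product entry-by-entry:
  C[0][0] = min over k of (A[0][0] + B[0][0] = 8 + 10 = 18, A[0][1] + B[1][0] = -3 + 10 = 7, A[0][2] + B[2][0] = 4 + 7 = 11) = 7 (attained at k = 1)
  C[0][1] = min over k of (A[0][0] + B[0][1] = 8 + -5 = 3, A[0][1] + B[1][1] = -3 + 3 = 0, A[0][2] + B[2][1] = 4 + 7 = 11) = 0 (attained at k = 1)
  C[0][2] = min over k of (A[0][0] + B[0][2] = 8 + 8 = 16, A[0][1] + B[1][2] = -3 + -1 = -4, A[0][2] + B[2][2] = 4 + 7 = 11) = -4 (attained at k = 1)
  C[1][0] = min over k of (A[1][0] + B[0][0] = 7 + 10 = 17, A[1][1] + B[1][0] = 0 + 10 = 10, A[1][2] + B[2][0] = 2 + 7 = 9) = 9 (attained at k = 2)
  C[1][1] = min over k of (A[1][0] + B[0][1] = 7 + -5 = 2, A[1][1] + B[1][1] = 0 + 3 = 3, A[1][2] + B[2][1] = 2 + 7 = 9) = 2 (attained at k = 0)
  C[1][2] = min over k of (A[1][0] + B[0][2] = 7 + 8 = 15, A[1][1] + B[1][2] = 0 + -1 = -1, A[1][2] + B[2][2] = 2 + 7 = 9) = -1 (attained at k = 1)
  C[2][0] = min over k of (A[2][0] + B[0][0] = 8 + 10 = 18, A[2][1] + B[1][0] = -2 + 10 = 8, A[2][2] + B[2][0] = -4 + 7 = 3) = 3 (attained at k = 2)
  C[2][1] = min over k of (A[2][0] + B[0][1] = 8 + -5 = 3, A[2][1] + B[1][1] = -2 + 3 = 1, A[2][2] + B[2][1] = -4 + 7 = 3) = 1 (attained at k = 1)
  C[2][2] = min over k of (A[2][0] + B[0][2] = 8 + 8 = 16, A[2][1] + B[1][2] = -2 + -1 = -3, A[2][2] + B[2][2] = -4 + 7 = 3) = -3 (attained at k = 1)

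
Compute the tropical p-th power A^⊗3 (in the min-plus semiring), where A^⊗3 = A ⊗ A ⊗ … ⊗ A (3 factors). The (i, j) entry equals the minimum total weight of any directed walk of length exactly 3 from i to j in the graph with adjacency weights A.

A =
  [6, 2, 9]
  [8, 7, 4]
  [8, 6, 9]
A^⊗3 =
  [14, 12, 12]
  [18, 14, 14]
  [18, 16, 14]

Each entry (A^⊗3)_ij equals the minimum over all length-3 walks i = v_0 → v_1 → … → v_3 = j of Σ_t A[v_t][v_{t+1}]. For example, for (i, j) = (0, 2) we minimise over 9 possible intermediate vertex sequences; the minimum is 12, attained along the walk 0 → 0 → 1 → 2.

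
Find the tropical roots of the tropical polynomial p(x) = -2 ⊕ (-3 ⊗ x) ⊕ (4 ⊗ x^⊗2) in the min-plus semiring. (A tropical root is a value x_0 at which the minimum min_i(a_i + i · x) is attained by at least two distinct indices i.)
Roots: {-7, 1}

Each tropical root is a break point of the lower envelope of the lines y = a_i + i · x (there are 3 lines, with slopes 0, 1, ..., 2). Only the lines that attain the minimum somewhere contribute to roots; other lines are dominated. Here the surviving (envelope) indices are i = 2, i = 1, i = 0.
Intersections between consecutive envelope lines give the roots: for adjacent envelope indices i < j the intersection is x = (a_i − a_j) / (j − i). Reading off the sorted break points: {-7, 1}.
Verification: at each break x_0, at least two indices attain the minimum of min_i(a_i + i · x_0).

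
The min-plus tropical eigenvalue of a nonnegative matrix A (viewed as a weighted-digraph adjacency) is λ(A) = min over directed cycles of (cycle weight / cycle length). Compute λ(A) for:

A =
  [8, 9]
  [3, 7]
λ(A) = 6

Enumerate directed cycles and compute their means (weight / length). Sample:
  cycle 0 → 0: weight = 8, length = 1, mean = 8/1 ≈ 8.000
  cycle 1 → 1: weight = 7, length = 1, mean = 7/1 ≈ 7.000
  cycle 0 → 1 → 0: weight = 12, length = 2, mean = 12/2 ≈ 6.000
  cycle 1 → 0 → 1: weight = 12, length = 2, mean = 12/2 ≈ 6.000
Minimum mean = 6.000, attained e.g. along the cycle 0 → 1 → 0 with weight 12 and length 2. So λ(A) = 12/2 = 6.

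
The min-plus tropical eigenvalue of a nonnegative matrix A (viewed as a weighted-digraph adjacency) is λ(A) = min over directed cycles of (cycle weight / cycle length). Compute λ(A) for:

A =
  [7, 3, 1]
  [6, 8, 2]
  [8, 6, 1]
λ(A) = 1

Enumerate directed cycles and compute their means (weight / length). Sample:
  cycle 0 → 0: weight = 7, length = 1, mean = 7/1 ≈ 7.000
  cycle 1 → 1: weight = 8, length = 1, mean = 8/1 ≈ 8.000
  cycle 2 → 2: weight = 1, length = 1, mean = 1/1 ≈ 1.000
  cycle 0 → 1 → 0: weight = 9, length = 2, mean = 9/2 ≈ 4.500
  cycle 0 → 2 → 0: weight = 9, length = 2, mean = 9/2 ≈ 4.500
  cycle 1 → 0 → 1: weight = 9, length = 2, mean = 9/2 ≈ 4.500
Minimum mean = 1.000, attained e.g. along the cycle 2 → 2 with weight 1 and length 1. So λ(A) = 1/1 = 1.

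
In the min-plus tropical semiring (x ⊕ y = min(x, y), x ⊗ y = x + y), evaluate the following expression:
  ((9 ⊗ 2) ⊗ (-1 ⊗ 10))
((9 ⊗ 2) ⊗ (-1 ⊗ 10)) = 20

Expand innermost to outermost. Recall ⊕ takes the minimum of its arguments and ⊗ takes their sum. Working out the expression ((9 ⊗ 2) ⊗ (-1 ⊗ 10)) gives 20.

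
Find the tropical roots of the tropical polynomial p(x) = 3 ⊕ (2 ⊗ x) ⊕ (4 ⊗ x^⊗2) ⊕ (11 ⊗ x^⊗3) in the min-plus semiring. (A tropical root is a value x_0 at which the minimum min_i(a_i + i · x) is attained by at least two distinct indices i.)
Roots: {-7, -2, 1}

Each tropical root is a break point of the lower envelope of the lines y = a_i + i · x (there are 4 lines, with slopes 0, 1, ..., 3). Only the lines that attain the minimum somewhere contribute to roots; other lines are dominated. Here the surviving (envelope) indices are i = 3, i = 2, i = 1, i = 0.
Intersections between consecutive envelope lines give the roots: for adjacent envelope indices i < j the intersection is x = (a_i − a_j) / (j − i). Reading off the sorted break points: {-7, -2, 1}.
Verification: at each break x_0, at least two indices attain the minimum of min_i(a_i + i · x_0).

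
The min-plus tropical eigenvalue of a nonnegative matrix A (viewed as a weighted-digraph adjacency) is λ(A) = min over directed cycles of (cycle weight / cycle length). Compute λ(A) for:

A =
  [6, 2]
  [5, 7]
λ(A) = 7/2

Enumerate directed cycles and compute their means (weight / length). Sample:
  cycle 0 → 0: weight = 6, length = 1, mean = 6/1 ≈ 6.000
  cycle 1 → 1: weight = 7, length = 1, mean = 7/1 ≈ 7.000
  cycle 0 → 1 → 0: weight = 7, length = 2, mean = 7/2 ≈ 3.500
  cycle 1 → 0 → 1: weight = 7, length = 2, mean = 7/2 ≈ 3.500
Minimum mean = 3.500, attained e.g. along the cycle 0 → 1 → 0 with weight 7 and length 2. So λ(A) = 7/2 = 7/2.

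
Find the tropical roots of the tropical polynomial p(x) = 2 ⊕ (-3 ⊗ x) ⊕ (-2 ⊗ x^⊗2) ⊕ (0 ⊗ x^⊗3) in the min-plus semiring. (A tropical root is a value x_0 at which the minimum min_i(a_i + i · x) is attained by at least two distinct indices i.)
Roots: {-2, -1, 5}

Each tropical root is a break point of the lower envelope of the lines y = a_i + i · x (there are 4 lines, with slopes 0, 1, ..., 3). Only the lines that attain the minimum somewhere contribute to roots; other lines are dominated. Here the surviving (envelope) indices are i = 3, i = 2, i = 1, i = 0.
Intersections between consecutive envelope lines give the roots: for adjacent envelope indices i < j the intersection is x = (a_i − a_j) / (j − i). Reading off the sorted break points: {-2, -1, 5}.
Verification: at each break x_0, at least two indices attain the minimum of min_i(a_i + i · x_0).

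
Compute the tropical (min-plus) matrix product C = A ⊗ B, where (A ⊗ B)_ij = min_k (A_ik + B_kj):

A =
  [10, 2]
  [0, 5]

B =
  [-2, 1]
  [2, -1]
A ⊗ B =
  [4, 1]
  [-2, 1]

Apply the min-plus product entry-by-entry:
  C[0][0] = min over k of (A[0][0] + B[0][0] = 10 + -2 = 8, A[0][1] + B[1][0] = 2 + 2 = 4) = 4 (attained at k = 1)
  C[0][1] = min over k of (A[0][0] + B[0][1] = 10 + 1 = 11, A[0][1] + B[1][1] = 2 + -1 = 1) = 1 (attained at k = 1)
  C[1][0] = min over k of (A[1][0] + B[0][0] = 0 + -2 = -2, A[1][1] + B[1][0] = 5 + 2 = 7) = -2 (attained at k = 0)
  C[1][1] = min over k of (A[1][0] + B[0][1] = 0 + 1 = 1, A[1][1] + B[1][1] = 5 + -1 = 4) = 1 (attained at k = 0)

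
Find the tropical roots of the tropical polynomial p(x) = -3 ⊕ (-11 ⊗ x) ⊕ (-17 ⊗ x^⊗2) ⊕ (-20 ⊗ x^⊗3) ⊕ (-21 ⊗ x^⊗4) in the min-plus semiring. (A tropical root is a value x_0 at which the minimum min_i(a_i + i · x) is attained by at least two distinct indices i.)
Roots: {1, 3, 6, 8}

Each tropical root is a break point of the lower envelope of the lines y = a_i + i · x (there are 5 lines, with slopes 0, 1, ..., 4). Only the lines that attain the minimum somewhere contribute to roots; other lines are dominated. Here the surviving (envelope) indices are i = 4, i = 3, i = 2, i = 1, i = 0.
Intersections between consecutive envelope lines give the roots: for adjacent envelope indices i < j the intersection is x = (a_i − a_j) / (j − i). Reading off the sorted break points: {1, 3, 6, 8}.
Verification: at each break x_0, at least two indices attain the minimum of min_i(a_i + i · x_0).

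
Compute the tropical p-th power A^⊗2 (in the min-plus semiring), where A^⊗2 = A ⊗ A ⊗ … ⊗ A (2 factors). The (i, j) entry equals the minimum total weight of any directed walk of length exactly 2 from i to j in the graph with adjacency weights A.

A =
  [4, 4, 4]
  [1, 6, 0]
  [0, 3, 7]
A^⊗2 =
  [4, 7, 4]
  [0, 3, 5]
  [4, 4, 3]

Each entry (A^⊗2)_ij equals the minimum over all length-2 walks i = v_0 → v_1 → … → v_2 = j of Σ_t A[v_t][v_{t+1}]. For example, for (i, j) = (0, 2) we minimise over 3 possible intermediate vertex sequences; the minimum is 4, attained along the walk 0 → 1 → 2.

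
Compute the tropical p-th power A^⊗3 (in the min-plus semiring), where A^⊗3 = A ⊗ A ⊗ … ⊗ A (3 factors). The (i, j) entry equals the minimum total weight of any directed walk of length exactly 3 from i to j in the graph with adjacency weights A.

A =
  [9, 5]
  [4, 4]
A^⊗3 =
  [13, 13]
  [12, 12]

Each entry (A^⊗3)_ij equals the minimum over all length-3 walks i = v_0 → v_1 → … → v_3 = j of Σ_t A[v_t][v_{t+1}]. For example, for (i, j) = (0, 1) we minimise over 4 possible intermediate vertex sequences; the minimum is 13, attained along the walk 0 → 1 → 1 → 1.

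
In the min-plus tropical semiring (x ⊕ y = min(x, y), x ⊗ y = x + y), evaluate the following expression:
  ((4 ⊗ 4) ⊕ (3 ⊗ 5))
((4 ⊗ 4) ⊕ (3 ⊗ 5)) = 8

Expand innermost to outermost. Recall ⊕ takes the minimum of its arguments and ⊗ takes their sum. Working out the expression ((4 ⊗ 4) ⊕ (3 ⊗ 5)) gives 8.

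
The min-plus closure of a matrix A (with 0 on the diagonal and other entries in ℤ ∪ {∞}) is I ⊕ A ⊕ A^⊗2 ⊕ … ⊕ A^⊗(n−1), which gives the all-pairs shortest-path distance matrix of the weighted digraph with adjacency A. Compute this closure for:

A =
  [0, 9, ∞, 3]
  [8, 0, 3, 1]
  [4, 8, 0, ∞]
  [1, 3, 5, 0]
Closure =
  [0, 6, 8, 3]
  [2, 0, 3, 1]
  [4, 8, 0, 7]
  [1, 3, 5, 0]

This is the Floyd-Warshall all-pairs shortest-path computation. For each intermediate vertex k = 0, 1, …, 3, update dist[i][j] ← min(dist[i][j], dist[i][k] + dist[k][j]). The final matrix gives, for each (i, j), the minimum total weight of any directed path from i to j (possibly empty when i = j).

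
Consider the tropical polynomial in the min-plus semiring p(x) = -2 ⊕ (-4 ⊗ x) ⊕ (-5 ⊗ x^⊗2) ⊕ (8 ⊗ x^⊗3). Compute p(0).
p(0) = -5

A tropical monomial a ⊗ x^⊗i evaluates to a + i · x. Evaluating each term at x = 0:
  Term 0 contributes -2 + 0 · 0 = -2
  Term 1 contributes -4 + 1 · 0 = -4
  Term 2 contributes -5 + 2 · 0 = -5
  Term 3 contributes 8 + 3 · 0 = 8
p(0) = ⊕ of these = min[-2, -4, -5, 8] = -5.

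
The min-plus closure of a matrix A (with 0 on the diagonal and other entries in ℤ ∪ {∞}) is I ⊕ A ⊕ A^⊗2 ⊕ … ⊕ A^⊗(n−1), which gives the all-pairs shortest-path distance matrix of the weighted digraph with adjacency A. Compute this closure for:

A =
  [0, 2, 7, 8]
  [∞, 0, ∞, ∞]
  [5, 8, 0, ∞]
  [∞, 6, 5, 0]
Closure =
  [0, 2, 7, 8]
  [∞, 0, ∞, ∞]
  [5, 7, 0, 13]
  [10, 6, 5, 0]

This is the Floyd-Warshall all-pairs shortest-path computation. For each intermediate vertex k = 0, 1, …, 3, update dist[i][j] ← min(dist[i][j], dist[i][k] + dist[k][j]). The final matrix gives, for each (i, j), the minimum total weight of any directed path from i to j (possibly empty when i = j).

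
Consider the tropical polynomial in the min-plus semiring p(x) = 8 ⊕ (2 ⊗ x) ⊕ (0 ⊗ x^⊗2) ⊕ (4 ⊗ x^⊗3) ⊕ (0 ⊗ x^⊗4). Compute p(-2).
p(-2) = -8

A tropical monomial a ⊗ x^⊗i evaluates to a + i · x. Evaluating each term at x = -2:
  Term 0 contributes 8 + 0 · -2 = 8
  Term 1 contributes 2 + 1 · -2 = 0
  Term 2 contributes 0 + 2 · -2 = -4
  Term 3 contributes 4 + 3 · -2 = -2
  Term 4 contributes 0 + 4 · -2 = -8
p(-2) = ⊕ of these = min[8, 0, -4, -2, -8] = -8.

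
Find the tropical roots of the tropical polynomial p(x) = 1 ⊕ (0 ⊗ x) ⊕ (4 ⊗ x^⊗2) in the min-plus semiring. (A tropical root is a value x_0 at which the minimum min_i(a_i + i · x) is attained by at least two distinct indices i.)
Roots: {-4, 1}

Each tropical root is a break point of the lower envelope of the lines y = a_i + i · x (there are 3 lines, with slopes 0, 1, ..., 2). Only the lines that attain the minimum somewhere contribute to roots; other lines are dominated. Here the surviving (envelope) indices are i = 2, i = 1, i = 0.
Intersections between consecutive envelope lines give the roots: for adjacent envelope indices i < j the intersection is x = (a_i − a_j) / (j − i). Reading off the sorted break points: {-4, 1}.
Verification: at each break x_0, at least two indices attain the minimum of min_i(a_i + i · x_0).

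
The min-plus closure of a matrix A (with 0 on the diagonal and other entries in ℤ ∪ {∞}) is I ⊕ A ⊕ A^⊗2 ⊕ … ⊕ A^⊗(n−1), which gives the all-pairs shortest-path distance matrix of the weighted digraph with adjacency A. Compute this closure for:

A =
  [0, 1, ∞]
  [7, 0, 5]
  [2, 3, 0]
Closure =
  [0, 1, 6]
  [7, 0, 5]
  [2, 3, 0]

This is the Floyd-Warshall all-pairs shortest-path computation. For each intermediate vertex k = 0, 1, …, 2, update dist[i][j] ← min(dist[i][j], dist[i][k] + dist[k][j]). The final matrix gives, for each (i, j), the minimum total weight of any directed path from i to j (possibly empty when i = j).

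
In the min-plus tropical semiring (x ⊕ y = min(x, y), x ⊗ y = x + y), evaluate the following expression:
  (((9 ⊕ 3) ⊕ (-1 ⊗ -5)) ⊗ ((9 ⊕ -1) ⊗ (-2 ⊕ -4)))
(((9 ⊕ 3) ⊕ (-1 ⊗ -5)) ⊗ ((9 ⊕ -1) ⊗ (-2 ⊕ -4))) = -11

Expand innermost to outermost. Recall ⊕ takes the minimum of its arguments and ⊗ takes their sum. Working out the expression (((9 ⊕ 3) ⊕ (-1 ⊗ -5)) ⊗ ((9 ⊕ -1) ⊗ (-2 ⊕ -4))) gives -11.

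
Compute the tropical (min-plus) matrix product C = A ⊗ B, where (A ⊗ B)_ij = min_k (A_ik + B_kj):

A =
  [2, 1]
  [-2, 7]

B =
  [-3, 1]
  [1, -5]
A ⊗ B =
  [-1, -4]
  [-5, -1]

Apply the min-plus product entry-by-entry:
  C[0][0] = min over k of (A[0][0] + B[0][0] = 2 + -3 = -1, A[0][1] + B[1][0] = 1 + 1 = 2) = -1 (attained at k = 0)
  C[0][1] = min over k of (A[0][0] + B[0][1] = 2 + 1 = 3, A[0][1] + B[1][1] = 1 + -5 = -4) = -4 (attained at k = 1)
  C[1][0] = min over k of (A[1][0] + B[0][0] = -2 + -3 = -5, A[1][1] + B[1][0] = 7 + 1 = 8) = -5 (attained at k = 0)
  C[1][1] = min over k of (A[1][0] + B[0][1] = -2 + 1 = -1, A[1][1] + B[1][1] = 7 + -5 = 2) = -1 (attained at k = 0)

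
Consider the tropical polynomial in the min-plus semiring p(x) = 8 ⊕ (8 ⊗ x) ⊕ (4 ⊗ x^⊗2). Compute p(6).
p(6) = 8

A tropical monomial a ⊗ x^⊗i evaluates to a + i · x. Evaluating each term at x = 6:
  Term 0 contributes 8 + 0 · 6 = 8
  Term 1 contributes 8 + 1 · 6 = 14
  Term 2 contributes 4 + 2 · 6 = 16
p(6) = ⊕ of these = min[8, 14, 16] = 8.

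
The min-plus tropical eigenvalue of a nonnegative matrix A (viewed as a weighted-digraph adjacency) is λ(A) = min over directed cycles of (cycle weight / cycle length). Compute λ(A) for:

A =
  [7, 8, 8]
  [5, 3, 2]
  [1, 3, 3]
λ(A) = 5/2

Enumerate directed cycles and compute their means (weight / length). Sample:
  cycle 0 → 0: weight = 7, length = 1, mean = 7/1 ≈ 7.000
  cycle 1 → 1: weight = 3, length = 1, mean = 3/1 ≈ 3.000
  cycle 2 → 2: weight = 3, length = 1, mean = 3/1 ≈ 3.000
  cycle 0 → 1 → 0: weight = 13, length = 2, mean = 13/2 ≈ 6.500
  cycle 0 → 2 → 0: weight = 9, length = 2, mean = 9/2 ≈ 4.500
  cycle 1 → 0 → 1: weight = 13, length = 2, mean = 13/2 ≈ 6.500
Minimum mean = 2.500, attained e.g. along the cycle 1 → 2 → 1 with weight 5 and length 2. So λ(A) = 5/2 = 5/2.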